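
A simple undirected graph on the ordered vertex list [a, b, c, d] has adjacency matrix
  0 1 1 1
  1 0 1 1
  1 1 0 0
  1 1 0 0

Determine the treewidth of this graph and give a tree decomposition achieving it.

Treewidth 2.
One such decomposition:
Bags: B1 = {a, b, c}  B2 = {a, b, d}
Tree: B1–B2

Every bag has size at most 3, so the width is 3 − 1 = 2 and tw(G) ≤ 2. Conversely, {a, b, d} is a clique of size 3, and the vertices of any clique must share a bag in every tree decomposition; so some bag has ≥ 3 vertices and tw(G) ≥ 2. Hence tw(G) = 2 exactly.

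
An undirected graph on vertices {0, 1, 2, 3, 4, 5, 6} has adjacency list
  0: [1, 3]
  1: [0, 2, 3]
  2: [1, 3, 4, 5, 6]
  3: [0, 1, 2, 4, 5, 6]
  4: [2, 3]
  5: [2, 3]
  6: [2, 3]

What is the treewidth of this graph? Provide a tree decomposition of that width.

Treewidth 2.
One optimal decomposition is:
Bags: B1 = {2, 3, 4}  B2 = {2, 3, 6}  B3 = {2, 3, 5}  B4 = {1, 2, 3}  B5 = {0, 1, 3}
Tree: B1–B2, B2–B3, B1–B4, B4–B5

Every bag has size at most 3, so the width is 3 − 1 = 2 and tw(G) ≤ 2. For the lower bound, the 3 vertices {0, 1, 3} are pairwise adjacent, and any tree decomposition puts a clique entirely inside one bag — forcing width ≥ 2. Hence tw(G) = 2 exactly.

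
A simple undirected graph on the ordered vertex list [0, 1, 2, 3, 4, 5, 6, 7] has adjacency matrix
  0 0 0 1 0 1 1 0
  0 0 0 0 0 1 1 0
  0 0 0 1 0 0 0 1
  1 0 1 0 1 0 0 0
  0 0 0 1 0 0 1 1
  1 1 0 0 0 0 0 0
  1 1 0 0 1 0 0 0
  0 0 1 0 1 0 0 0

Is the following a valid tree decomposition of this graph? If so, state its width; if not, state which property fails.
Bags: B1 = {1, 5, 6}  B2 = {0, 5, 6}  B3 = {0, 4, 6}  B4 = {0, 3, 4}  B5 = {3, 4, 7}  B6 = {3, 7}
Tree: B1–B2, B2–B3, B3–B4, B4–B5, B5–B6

No — vertex 2 appears in no bag.

A tree decomposition must satisfy three properties: every vertex lies in some bag; for every edge, both endpoints lie together in some bag; and for every vertex, the bags containing it form a connected subtree. Here vertex 2 appears in no bag, so the decomposition is invalid.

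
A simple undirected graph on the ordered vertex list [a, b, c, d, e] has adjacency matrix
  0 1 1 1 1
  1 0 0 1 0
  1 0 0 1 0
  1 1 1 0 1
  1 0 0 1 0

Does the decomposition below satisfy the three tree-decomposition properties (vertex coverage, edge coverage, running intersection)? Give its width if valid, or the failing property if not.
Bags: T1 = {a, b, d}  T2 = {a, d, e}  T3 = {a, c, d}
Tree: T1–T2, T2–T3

Every vertex of G appears in some bag (union = {a, b, c, d, e}); every edge is covered by a bag; and for each vertex v the set of bags containing v is connected in the bag tree. The decomposition is therefore valid. The largest bag has 3 vertices, so the width is 2.

Yes; width 2.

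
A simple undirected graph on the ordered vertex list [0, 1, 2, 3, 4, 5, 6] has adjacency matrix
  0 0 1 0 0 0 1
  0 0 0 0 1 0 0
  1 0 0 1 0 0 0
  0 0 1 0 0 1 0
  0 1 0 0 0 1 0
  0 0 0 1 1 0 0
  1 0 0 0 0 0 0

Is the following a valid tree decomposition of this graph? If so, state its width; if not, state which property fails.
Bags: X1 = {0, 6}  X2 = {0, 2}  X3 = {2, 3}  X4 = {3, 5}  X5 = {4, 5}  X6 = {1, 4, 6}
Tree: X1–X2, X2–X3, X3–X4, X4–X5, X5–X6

A tree decomposition must satisfy three properties: every vertex lies in some bag; for every edge, both endpoints lie together in some bag; and for every vertex, the bags containing it form a connected subtree. Here bags containing vertex 6 are not connected in the tree, so the decomposition is invalid.

No — bags containing vertex 6 are not connected in the tree.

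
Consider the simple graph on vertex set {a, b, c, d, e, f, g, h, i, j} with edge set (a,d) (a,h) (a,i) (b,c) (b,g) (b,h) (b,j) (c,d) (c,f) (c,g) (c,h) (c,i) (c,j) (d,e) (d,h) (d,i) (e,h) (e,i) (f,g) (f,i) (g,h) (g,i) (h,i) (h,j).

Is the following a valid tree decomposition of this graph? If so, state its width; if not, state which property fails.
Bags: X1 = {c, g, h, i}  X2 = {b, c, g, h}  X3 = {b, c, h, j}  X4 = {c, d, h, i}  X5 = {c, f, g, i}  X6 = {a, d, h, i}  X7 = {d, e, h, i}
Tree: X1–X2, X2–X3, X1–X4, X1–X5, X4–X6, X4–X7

Checking the three conditions: (i) the bags cover all of {a, b, c, d, e, f, g, h, i, j}; (ii) for each edge, some bag contains both endpoints; (iii) the bags containing any fixed vertex form a subtree. All hold, so the decomposition is valid with width 4 − 1 = 3.

Yes; width 3.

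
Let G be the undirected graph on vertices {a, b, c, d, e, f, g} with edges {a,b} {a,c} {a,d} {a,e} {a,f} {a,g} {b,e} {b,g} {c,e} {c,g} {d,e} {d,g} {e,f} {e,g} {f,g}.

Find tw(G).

3

A width-3 tree decomposition is:
Bags: B1 = {a, c, e, g}  B2 = {a, b, e, g}  B3 = {a, d, e, g}  B4 = {a, e, f, g}
Tree: B1–B2, B2–B3, B2–B4
Every bag has size at most 4, so the width is 4 − 1 = 3 and tw(G) ≤ 3. On the other hand G contains the 4-clique {a, d, e, g}. A clique must lie in a single bag of any decomposition, so no decomposition can have width below 3. Combining the bounds, tw(G) = 3.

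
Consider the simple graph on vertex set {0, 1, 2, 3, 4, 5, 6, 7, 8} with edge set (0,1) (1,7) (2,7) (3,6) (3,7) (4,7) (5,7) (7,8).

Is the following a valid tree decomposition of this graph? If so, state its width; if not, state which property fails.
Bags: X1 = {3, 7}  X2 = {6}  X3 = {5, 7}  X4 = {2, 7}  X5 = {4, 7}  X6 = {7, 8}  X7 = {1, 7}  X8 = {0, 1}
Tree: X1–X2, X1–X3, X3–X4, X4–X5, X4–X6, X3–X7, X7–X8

A tree decomposition must satisfy three properties: every vertex lies in some bag; for every edge, both endpoints lie together in some bag; and for every vertex, the bags containing it form a connected subtree. Here edge (3,6) lies in no bag, so the decomposition is invalid.

No — edge (3,6) lies in no bag.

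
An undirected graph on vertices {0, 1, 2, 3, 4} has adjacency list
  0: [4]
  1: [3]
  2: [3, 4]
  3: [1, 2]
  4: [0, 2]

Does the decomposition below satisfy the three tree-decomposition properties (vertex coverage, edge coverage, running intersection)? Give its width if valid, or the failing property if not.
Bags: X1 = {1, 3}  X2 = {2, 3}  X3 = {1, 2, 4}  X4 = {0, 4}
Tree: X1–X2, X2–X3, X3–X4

No — bags containing vertex 1 are not connected in the tree.

A tree decomposition must satisfy three properties: every vertex lies in some bag; for every edge, both endpoints lie together in some bag; and for every vertex, the bags containing it form a connected subtree. Here bags containing vertex 1 are not connected in the tree, so the decomposition is invalid.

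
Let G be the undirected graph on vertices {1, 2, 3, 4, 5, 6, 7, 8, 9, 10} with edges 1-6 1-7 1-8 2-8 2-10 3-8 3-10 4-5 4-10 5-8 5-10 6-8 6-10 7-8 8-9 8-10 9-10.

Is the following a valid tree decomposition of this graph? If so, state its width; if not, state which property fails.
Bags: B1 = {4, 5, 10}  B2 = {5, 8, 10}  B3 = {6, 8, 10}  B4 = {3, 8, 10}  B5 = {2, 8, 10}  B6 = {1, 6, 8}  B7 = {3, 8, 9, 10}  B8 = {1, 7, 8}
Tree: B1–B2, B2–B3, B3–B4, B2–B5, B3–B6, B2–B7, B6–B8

No — bags containing vertex 3 are not connected in the tree.

A tree decomposition must satisfy three properties: every vertex lies in some bag; for every edge, both endpoints lie together in some bag; and for every vertex, the bags containing it form a connected subtree. Here bags containing vertex 3 are not connected in the tree, so the decomposition is invalid.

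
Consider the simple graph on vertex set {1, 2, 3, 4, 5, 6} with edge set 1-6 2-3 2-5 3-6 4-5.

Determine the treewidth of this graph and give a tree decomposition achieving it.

Each bag holds 2 vertices, so the decomposition has width 1, which upper-bounds the treewidth. Any graph with an edge has treewidth ≥ 1, and G has the edge 1–6. The upper and lower bounds meet at 1, so that is the treewidth.

Treewidth 1.
One such decomposition:
Bags: B1 = {1, 6}  B2 = {3, 6}  B3 = {2, 3}  B4 = {2, 5}  B5 = {4, 5}
Tree: B1–B2, B2–B3, B3–B4, B4–B5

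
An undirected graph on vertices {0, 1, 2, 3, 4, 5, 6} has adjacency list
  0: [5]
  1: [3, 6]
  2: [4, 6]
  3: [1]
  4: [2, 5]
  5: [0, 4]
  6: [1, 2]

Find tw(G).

1

A width-1 tree decomposition is:
Bags: B1 = {1, 3}  B2 = {1, 6}  B3 = {2, 6}  B4 = {2, 4}  B5 = {4, 5}  B6 = {0, 5}
Tree: B1–B2, B2–B3, B3–B4, B4–B5, B5–B6
The largest bag has 2 vertices, giving width 1; this decomposition certifies tw(G) ≤ 1. Since G has at least one edge (e.g. 3–1), it is not an edgeless graph, so tw(G) ≥ 1. Therefore the treewidth is 1.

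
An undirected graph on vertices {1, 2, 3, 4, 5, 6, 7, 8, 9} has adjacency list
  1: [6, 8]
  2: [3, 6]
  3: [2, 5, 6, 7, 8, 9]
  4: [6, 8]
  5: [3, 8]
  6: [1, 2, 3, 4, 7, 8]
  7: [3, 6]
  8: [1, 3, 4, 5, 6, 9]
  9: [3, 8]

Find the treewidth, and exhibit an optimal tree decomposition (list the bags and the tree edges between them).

Each bag holds 3 vertices, so the decomposition has width 2, which upper-bounds the treewidth. On the other hand G contains the 3-clique {1, 6, 8}. A clique must lie in a single bag of any decomposition, so no decomposition can have width below 2. Combining the bounds, tw(G) = 2.

Treewidth 2.
One such decomposition:
Bags: B1 = {3, 6, 7}  B2 = {3, 6, 8}  B3 = {2, 3, 6}  B4 = {1, 6, 8}  B5 = {4, 6, 8}  B6 = {3, 5, 8}  B7 = {3, 8, 9}
Tree: B1–B2, B1–B3, B2–B4, B2–B5, B2–B6, B6–B7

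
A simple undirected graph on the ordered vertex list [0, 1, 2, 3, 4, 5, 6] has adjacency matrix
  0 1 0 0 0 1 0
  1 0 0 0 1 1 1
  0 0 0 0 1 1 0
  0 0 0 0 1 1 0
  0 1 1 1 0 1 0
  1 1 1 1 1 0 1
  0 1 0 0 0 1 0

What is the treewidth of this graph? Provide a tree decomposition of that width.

Treewidth 2.
One optimal decomposition is:
Bags: B1 = {1, 5, 6}  B2 = {1, 4, 5}  B3 = {2, 4, 5}  B4 = {0, 1, 5}  B5 = {3, 4, 5}
Tree: B1–B2, B2–B3, B1–B4, B2–B5

Each bag holds 3 vertices, so the decomposition has width 2, which upper-bounds the treewidth. For the lower bound, the 3 vertices {0, 1, 5} are pairwise adjacent, and any tree decomposition puts a clique entirely inside one bag — forcing width ≥ 2. Hence tw(G) = 2 exactly.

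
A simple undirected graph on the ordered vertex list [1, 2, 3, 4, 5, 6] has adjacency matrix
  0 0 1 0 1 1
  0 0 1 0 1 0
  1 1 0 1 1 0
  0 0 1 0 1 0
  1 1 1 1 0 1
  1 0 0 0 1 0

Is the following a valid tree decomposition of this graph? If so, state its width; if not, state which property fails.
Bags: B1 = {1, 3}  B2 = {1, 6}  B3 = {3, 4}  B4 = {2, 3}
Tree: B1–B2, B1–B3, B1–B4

A tree decomposition must satisfy three properties: every vertex lies in some bag; for every edge, both endpoints lie together in some bag; and for every vertex, the bags containing it form a connected subtree. Here vertex 5 appears in no bag, so the decomposition is invalid.

No — vertex 5 appears in no bag.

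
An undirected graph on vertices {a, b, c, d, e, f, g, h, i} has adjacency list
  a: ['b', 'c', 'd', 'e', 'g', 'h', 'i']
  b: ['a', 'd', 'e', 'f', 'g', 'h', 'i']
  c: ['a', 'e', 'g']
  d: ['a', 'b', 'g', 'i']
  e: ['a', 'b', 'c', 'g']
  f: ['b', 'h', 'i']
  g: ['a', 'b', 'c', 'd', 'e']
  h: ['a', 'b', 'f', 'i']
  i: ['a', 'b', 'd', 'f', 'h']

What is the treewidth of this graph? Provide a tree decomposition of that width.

Treewidth 3.
One such decomposition:
Bags: B1 = {a, b, d, g}  B2 = {a, b, d, i}  B3 = {a, b, h, i}  B4 = {a, b, e, g}  B5 = {a, c, e, g}  B6 = {b, f, h, i}
Tree: B1–B2, B2–B3, B1–B4, B4–B5, B3–B6

Each bag holds 4 vertices, so the decomposition has width 3, which upper-bounds the treewidth. Conversely, {a, c, e, g} is a clique of size 4, and the vertices of any clique must share a bag in every tree decomposition; so some bag has ≥ 4 vertices and tw(G) ≥ 3. Hence tw(G) = 3 exactly.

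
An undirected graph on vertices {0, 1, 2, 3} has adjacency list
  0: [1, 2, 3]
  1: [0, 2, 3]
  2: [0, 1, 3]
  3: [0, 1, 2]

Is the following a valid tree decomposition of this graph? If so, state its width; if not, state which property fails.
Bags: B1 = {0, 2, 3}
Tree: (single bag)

A tree decomposition must satisfy three properties: every vertex lies in some bag; for every edge, both endpoints lie together in some bag; and for every vertex, the bags containing it form a connected subtree. Here vertex 1 appears in no bag, so the decomposition is invalid.

No — vertex 1 appears in no bag.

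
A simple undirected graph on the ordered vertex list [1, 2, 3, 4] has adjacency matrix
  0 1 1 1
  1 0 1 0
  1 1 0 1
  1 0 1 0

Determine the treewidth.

A width-2 tree decomposition is:
Bags: B1 = {1, 3, 4}  B2 = {1, 2, 3}
Tree: B1–B2
Every bag has size at most 3, so the width is 3 − 1 = 2 and tw(G) ≤ 2. Conversely, {1, 2, 3} is a clique of size 3, and the vertices of any clique must share a bag in every tree decomposition; so some bag has ≥ 3 vertices and tw(G) ≥ 2. Hence tw(G) = 2 exactly.

2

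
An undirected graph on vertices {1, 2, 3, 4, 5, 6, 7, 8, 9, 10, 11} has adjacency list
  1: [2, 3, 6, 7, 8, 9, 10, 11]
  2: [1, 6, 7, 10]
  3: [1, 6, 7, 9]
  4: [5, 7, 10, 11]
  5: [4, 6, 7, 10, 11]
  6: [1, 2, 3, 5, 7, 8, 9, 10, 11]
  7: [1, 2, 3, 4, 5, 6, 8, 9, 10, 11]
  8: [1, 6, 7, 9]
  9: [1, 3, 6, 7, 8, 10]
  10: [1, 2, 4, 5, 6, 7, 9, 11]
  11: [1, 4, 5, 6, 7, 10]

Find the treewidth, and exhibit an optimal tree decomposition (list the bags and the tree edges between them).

Every bag has size at most 5, so the width is 5 − 1 = 4 and tw(G) ≤ 4. On the other hand G contains the 5-clique {4, 5, 7, 10, 11}. A clique must lie in a single bag of any decomposition, so no decomposition can have width below 4. Combining the bounds, tw(G) = 4.

Treewidth 4.
One optimal decomposition is:
Bags: B1 = {1, 3, 6, 7, 9}  B2 = {1, 6, 7, 9, 10}  B3 = {1, 6, 7, 8, 9}  B4 = {1, 2, 6, 7, 10}  B5 = {1, 6, 7, 10, 11}  B6 = {5, 6, 7, 10, 11}  B7 = {4, 5, 7, 10, 11}
Tree: B1–B2, B1–B3, B2–B4, B2–B5, B5–B6, B6–B7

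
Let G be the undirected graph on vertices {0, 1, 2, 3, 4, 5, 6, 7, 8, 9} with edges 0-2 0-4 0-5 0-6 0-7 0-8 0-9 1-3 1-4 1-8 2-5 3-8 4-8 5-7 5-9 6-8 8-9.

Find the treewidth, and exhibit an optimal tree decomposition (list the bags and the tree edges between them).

Treewidth 2.
One optimal decomposition is:
Bags: B1 = {0, 8, 9}  B2 = {0, 4, 8}  B3 = {1, 4, 8}  B4 = {0, 6, 8}  B5 = {0, 5, 9}  B6 = {1, 3, 8}  B7 = {0, 5, 7}  B8 = {0, 2, 5}
Tree: B1–B2, B2–B3, B1–B4, B1–B5, B3–B6, B5–B7, B7–B8

Each bag holds 3 vertices, so the decomposition has width 2, which upper-bounds the treewidth. On the other hand G contains the 3-clique {0, 8, 9}. A clique must lie in a single bag of any decomposition, so no decomposition can have width below 2. Therefore the treewidth is 2.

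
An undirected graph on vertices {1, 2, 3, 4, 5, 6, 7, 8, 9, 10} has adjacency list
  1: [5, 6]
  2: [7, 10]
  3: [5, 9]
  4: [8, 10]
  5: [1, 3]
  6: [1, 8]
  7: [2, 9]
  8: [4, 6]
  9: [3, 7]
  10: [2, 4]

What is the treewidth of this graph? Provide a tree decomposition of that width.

Treewidth 2.
One such decomposition:
Bags: B1 = {2, 7, 9}  B2 = {2, 3, 9}  B3 = {2, 3, 5}  B4 = {1, 2, 5}  B5 = {1, 2, 6}  B6 = {2, 6, 8}  B7 = {2, 4, 8}  B8 = {2, 4, 10}
Tree: B1–B2, B2–B3, B3–B4, B4–B5, B5–B6, B6–B7, B7–B8

Each bag holds 3 vertices, so the decomposition has width 2, which upper-bounds the treewidth. The edges 2–7–9–3–5–1–6–8–4–10–2 form a cycle, so G is not a tree and its treewidth is at least 2. The upper and lower bounds meet at 2, so that is the treewidth.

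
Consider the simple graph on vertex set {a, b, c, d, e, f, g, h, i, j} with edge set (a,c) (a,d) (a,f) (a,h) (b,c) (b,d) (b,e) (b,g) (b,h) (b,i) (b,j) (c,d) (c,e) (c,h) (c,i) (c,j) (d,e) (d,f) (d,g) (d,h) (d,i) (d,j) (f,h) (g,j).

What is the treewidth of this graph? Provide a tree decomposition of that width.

The largest bag has 4 vertices, giving width 3; this decomposition certifies tw(G) ≤ 3. On the other hand G contains the 4-clique {a, c, d, h}. A clique must lie in a single bag of any decomposition, so no decomposition can have width below 3. Hence tw(G) = 3 exactly.

Treewidth 3.
Bags: B1 = {b, c, d, j}  B2 = {b, c, d, e}  B3 = {b, c, d, h}  B4 = {b, d, g, j}  B5 = {a, c, d, h}  B6 = {a, d, f, h}  B7 = {b, c, d, i}
Tree: B1–B2, B2–B3, B1–B4, B3–B5, B5–B6, B1–B7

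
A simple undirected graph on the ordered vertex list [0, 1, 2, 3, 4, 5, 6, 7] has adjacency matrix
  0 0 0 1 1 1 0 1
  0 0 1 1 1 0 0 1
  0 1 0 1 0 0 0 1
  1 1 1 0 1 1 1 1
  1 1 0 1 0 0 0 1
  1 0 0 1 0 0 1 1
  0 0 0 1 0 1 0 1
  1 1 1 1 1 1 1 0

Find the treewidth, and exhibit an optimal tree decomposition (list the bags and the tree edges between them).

Each bag holds 4 vertices, so the decomposition has width 3, which upper-bounds the treewidth. Conversely, {0, 3, 4, 7} is a clique of size 4, and the vertices of any clique must share a bag in every tree decomposition; so some bag has ≥ 4 vertices and tw(G) ≥ 3. Combining the bounds, tw(G) = 3.

Treewidth 3.
One such decomposition:
Bags: B1 = {0, 3, 4, 7}  B2 = {0, 3, 5, 7}  B3 = {1, 3, 4, 7}  B4 = {1, 2, 3, 7}  B5 = {3, 5, 6, 7}
Tree: B1–B2, B1–B3, B3–B4, B2–B5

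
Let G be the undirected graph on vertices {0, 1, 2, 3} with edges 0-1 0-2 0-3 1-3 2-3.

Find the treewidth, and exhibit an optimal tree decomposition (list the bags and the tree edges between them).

Treewidth 2.
One such decomposition:
Bags: B1 = {0, 1, 3}  B2 = {0, 2, 3}
Tree: B1–B2

Each bag holds 3 vertices, so the decomposition has width 2, which upper-bounds the treewidth. For the lower bound, the 3 vertices {0, 1, 3} are pairwise adjacent, and any tree decomposition puts a clique entirely inside one bag — forcing width ≥ 2. The upper and lower bounds meet at 2, so that is the treewidth.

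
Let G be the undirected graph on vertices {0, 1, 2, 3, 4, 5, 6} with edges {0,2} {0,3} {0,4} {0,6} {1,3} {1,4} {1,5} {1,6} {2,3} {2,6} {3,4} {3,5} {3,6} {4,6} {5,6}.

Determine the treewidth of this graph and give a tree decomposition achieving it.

Treewidth 3.
One optimal decomposition is:
Bags: B1 = {0, 3, 4, 6}  B2 = {1, 3, 4, 6}  B3 = {0, 2, 3, 6}  B4 = {1, 3, 5, 6}
Tree: B1–B2, B1–B3, B2–B4

Each bag holds 4 vertices, so the decomposition has width 3, which upper-bounds the treewidth. For the lower bound, the 4 vertices {0, 2, 3, 6} are pairwise adjacent, and any tree decomposition puts a clique entirely inside one bag — forcing width ≥ 3. Therefore the treewidth is 3.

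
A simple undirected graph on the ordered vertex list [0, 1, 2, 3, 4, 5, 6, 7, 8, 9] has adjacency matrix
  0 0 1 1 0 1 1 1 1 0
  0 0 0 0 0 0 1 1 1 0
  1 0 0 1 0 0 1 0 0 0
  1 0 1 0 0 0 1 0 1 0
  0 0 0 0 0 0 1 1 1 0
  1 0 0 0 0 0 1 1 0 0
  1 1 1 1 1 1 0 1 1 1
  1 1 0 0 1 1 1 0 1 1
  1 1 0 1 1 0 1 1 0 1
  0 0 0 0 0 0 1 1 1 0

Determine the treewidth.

A width-3 tree decomposition is:
Bags: B1 = {4, 6, 7, 8}  B2 = {0, 6, 7, 8}  B3 = {6, 7, 8, 9}  B4 = {1, 6, 7, 8}  B5 = {0, 3, 6, 8}  B6 = {0, 2, 3, 6}  B7 = {0, 5, 6, 7}
Tree: B1–B2, B2–B3, B3–B4, B2–B5, B5–B6, B2–B7
Every bag has size at most 4, so the width is 4 − 1 = 3 and tw(G) ≤ 3. On the other hand G contains the 4-clique {0, 2, 3, 6}. A clique must lie in a single bag of any decomposition, so no decomposition can have width below 3. Hence tw(G) = 3 exactly.

3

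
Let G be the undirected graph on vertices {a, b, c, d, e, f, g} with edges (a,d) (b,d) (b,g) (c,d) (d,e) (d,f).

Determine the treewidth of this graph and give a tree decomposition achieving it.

Each bag holds 2 vertices, so the decomposition has width 1, which upper-bounds the treewidth. Any graph with an edge has treewidth ≥ 1, and G has the edge b–d. The upper and lower bounds meet at 1, so that is the treewidth.

Treewidth 1.
One optimal decomposition is:
Bags: B1 = {b, d}  B2 = {a, d}  B3 = {c, d}  B4 = {b, g}  B5 = {d, e}  B6 = {d, f}
Tree: B1–B2, B1–B3, B1–B4, B2–B5, B5–B6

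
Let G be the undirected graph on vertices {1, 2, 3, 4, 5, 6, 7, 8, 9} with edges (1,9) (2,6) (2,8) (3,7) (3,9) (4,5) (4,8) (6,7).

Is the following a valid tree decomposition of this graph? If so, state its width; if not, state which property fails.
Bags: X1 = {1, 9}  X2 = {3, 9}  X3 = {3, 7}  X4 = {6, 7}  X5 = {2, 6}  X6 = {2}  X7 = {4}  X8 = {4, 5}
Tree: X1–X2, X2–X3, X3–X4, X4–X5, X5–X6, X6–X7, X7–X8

No — vertex 8 appears in no bag.

A tree decomposition must satisfy three properties: every vertex lies in some bag; for every edge, both endpoints lie together in some bag; and for every vertex, the bags containing it form a connected subtree. Here vertex 8 appears in no bag, so the decomposition is invalid.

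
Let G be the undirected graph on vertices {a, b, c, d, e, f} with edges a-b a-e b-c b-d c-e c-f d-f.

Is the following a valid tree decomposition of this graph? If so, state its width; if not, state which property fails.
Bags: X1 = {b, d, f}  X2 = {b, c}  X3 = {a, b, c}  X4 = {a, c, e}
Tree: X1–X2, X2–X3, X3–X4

No — edge (f,c) lies in no bag.

A tree decomposition must satisfy three properties: every vertex lies in some bag; for every edge, both endpoints lie together in some bag; and for every vertex, the bags containing it form a connected subtree. Here edge (f,c) lies in no bag, so the decomposition is invalid.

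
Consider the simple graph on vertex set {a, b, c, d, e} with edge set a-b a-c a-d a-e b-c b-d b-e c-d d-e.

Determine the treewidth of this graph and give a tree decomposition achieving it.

Each bag holds 4 vertices, so the decomposition has width 3, which upper-bounds the treewidth. For the lower bound, the 4 vertices {a, b, d, e} are pairwise adjacent, and any tree decomposition puts a clique entirely inside one bag — forcing width ≥ 3. Combining the bounds, tw(G) = 3.

Treewidth 3.
One optimal decomposition is:
Bags: B1 = {a, b, d, e}  B2 = {a, b, c, d}
Tree: B1–B2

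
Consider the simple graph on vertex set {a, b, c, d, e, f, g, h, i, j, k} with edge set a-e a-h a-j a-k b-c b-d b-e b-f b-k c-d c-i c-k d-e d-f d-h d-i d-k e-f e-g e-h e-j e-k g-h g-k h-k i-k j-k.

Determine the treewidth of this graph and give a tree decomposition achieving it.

Treewidth 3.
One optimal decomposition is:
Bags: B1 = {a, e, h, k}  B2 = {d, e, h, k}  B3 = {b, d, e, k}  B4 = {a, e, j, k}  B5 = {e, g, h, k}  B6 = {b, c, d, k}  B7 = {c, d, i, k}  B8 = {b, d, e, f}
Tree: B1–B2, B2–B3, B1–B4, B1–B5, B3–B6, B6–B7, B3–B8

Each bag holds 4 vertices, so the decomposition has width 3, which upper-bounds the treewidth. For the lower bound, the 4 vertices {b, d, e, f} are pairwise adjacent, and any tree decomposition puts a clique entirely inside one bag — forcing width ≥ 3. Hence tw(G) = 3 exactly.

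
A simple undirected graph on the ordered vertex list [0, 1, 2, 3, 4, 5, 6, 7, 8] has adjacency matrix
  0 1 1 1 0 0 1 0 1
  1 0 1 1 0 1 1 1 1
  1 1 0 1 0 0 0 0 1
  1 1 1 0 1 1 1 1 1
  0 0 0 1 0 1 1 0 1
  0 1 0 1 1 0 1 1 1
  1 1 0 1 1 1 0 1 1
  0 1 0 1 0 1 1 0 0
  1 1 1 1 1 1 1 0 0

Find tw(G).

4

A width-4 tree decomposition is:
Bags: B1 = {0, 1, 3, 6, 8}  B2 = {1, 3, 5, 6, 8}  B3 = {0, 1, 2, 3, 8}  B4 = {3, 4, 5, 6, 8}  B5 = {1, 3, 5, 6, 7}
Tree: B1–B2, B1–B3, B2–B4, B2–B5
Every bag has size at most 5, so the width is 5 − 1 = 4 and tw(G) ≤ 4. On the other hand G contains the 5-clique {0, 1, 2, 3, 8}. A clique must lie in a single bag of any decomposition, so no decomposition can have width below 4. Therefore the treewidth is 4.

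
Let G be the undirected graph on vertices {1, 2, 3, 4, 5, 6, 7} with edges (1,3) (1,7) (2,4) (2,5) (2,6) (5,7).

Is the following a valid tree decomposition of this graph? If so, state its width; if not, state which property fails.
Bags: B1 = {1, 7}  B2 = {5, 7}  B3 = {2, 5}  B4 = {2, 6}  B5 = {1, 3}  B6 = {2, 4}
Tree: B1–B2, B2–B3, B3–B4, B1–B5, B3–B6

Yes; width 1.

Vertex coverage: the bags together contain {1, 2, 3, 4, 5, 6, 7}, the full vertex set. Edge coverage: each edge of G has both endpoints in at least one bag. Running intersection: for every vertex, the bags containing it form a connected subtree. All three properties hold, so this is a valid tree decomposition of width max|bag| − 1 = 1, and hence tw(G) ≤ 1.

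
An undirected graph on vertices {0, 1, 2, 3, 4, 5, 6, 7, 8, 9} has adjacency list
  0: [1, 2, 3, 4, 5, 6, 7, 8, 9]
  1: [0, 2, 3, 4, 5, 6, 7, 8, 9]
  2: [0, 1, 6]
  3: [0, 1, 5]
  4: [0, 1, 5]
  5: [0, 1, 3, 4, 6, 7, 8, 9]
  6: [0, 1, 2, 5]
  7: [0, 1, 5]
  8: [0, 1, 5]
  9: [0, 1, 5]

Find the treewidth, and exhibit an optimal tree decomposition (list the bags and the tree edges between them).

Treewidth 3.
One optimal decomposition is:
Bags: B1 = {0, 1, 5, 8}  B2 = {0, 1, 4, 5}  B3 = {0, 1, 5, 6}  B4 = {0, 1, 5, 9}  B5 = {0, 1, 3, 5}  B6 = {0, 1, 2, 6}  B7 = {0, 1, 5, 7}
Tree: B1–B2, B1–B3, B1–B4, B1–B5, B3–B6, B3–B7

The largest bag has 4 vertices, giving width 3; this decomposition certifies tw(G) ≤ 3. Conversely, {0, 1, 2, 6} is a clique of size 4, and the vertices of any clique must share a bag in every tree decomposition; so some bag has ≥ 4 vertices and tw(G) ≥ 3. The upper and lower bounds meet at 3, so that is the treewidth.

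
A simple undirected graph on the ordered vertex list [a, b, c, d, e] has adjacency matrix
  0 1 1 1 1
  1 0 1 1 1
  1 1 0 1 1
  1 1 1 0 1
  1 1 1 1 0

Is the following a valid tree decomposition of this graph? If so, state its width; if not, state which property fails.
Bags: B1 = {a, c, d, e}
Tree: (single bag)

A tree decomposition must satisfy three properties: every vertex lies in some bag; for every edge, both endpoints lie together in some bag; and for every vertex, the bags containing it form a connected subtree. Here vertex b appears in no bag, so the decomposition is invalid.

No — vertex b appears in no bag.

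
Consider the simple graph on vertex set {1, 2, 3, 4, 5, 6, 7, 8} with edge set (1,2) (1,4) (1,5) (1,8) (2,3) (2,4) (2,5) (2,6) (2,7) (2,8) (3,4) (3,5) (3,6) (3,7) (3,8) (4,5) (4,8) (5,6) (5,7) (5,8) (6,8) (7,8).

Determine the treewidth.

4

A width-4 tree decomposition is:
Bags: B1 = {2, 3, 5, 7, 8}  B2 = {2, 3, 4, 5, 8}  B3 = {2, 3, 5, 6, 8}  B4 = {1, 2, 4, 5, 8}
Tree: B1–B2, B1–B3, B2–B4
Each bag holds 5 vertices, so the decomposition has width 4, which upper-bounds the treewidth. Conversely, {1, 2, 4, 5, 8} is a clique of size 5, and the vertices of any clique must share a bag in every tree decomposition; so some bag has ≥ 5 vertices and tw(G) ≥ 4. Hence tw(G) = 4 exactly.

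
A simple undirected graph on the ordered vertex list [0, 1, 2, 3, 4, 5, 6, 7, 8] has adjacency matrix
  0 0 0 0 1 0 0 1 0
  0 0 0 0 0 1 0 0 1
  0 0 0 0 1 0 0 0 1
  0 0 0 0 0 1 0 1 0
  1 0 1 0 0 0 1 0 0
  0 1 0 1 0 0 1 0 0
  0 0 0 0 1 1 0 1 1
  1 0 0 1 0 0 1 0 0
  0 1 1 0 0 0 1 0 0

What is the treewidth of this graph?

3

A width-3 tree decomposition is:
Bags: B1 = {0, 3, 5, 7}  B2 = {0, 5, 6, 7}  B3 = {0, 4, 5, 6}  B4 = {1, 4, 5, 6}  B5 = {1, 4, 6, 8}  B6 = {1, 2, 4, 8}
Tree: B1–B2, B2–B3, B3–B4, B4–B5, B5–B6
Every bag has size at most 4, so the width is 4 − 1 = 3 and tw(G) ≤ 3. For the lower bound: the 4 vertex sets {0,3,7}, {5}, {6}, {1,2,4,8} are disjoint, each induces a connected subgraph, and every pair is joined by at least one edge of G. Contracting each set to a single vertex therefore yields K_{4} as a minor, and since treewidth is minor-monotone, tw(G) ≥ tw(K_{4}) = 3. Hence tw(G) = 3 exactly.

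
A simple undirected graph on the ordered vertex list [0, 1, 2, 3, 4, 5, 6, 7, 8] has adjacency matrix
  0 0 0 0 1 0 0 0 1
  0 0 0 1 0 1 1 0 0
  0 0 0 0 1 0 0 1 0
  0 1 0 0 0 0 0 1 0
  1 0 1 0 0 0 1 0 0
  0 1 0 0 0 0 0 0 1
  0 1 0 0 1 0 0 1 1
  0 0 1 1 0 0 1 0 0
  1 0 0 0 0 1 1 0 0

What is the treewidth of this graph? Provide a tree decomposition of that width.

Treewidth 3.
One optimal decomposition is:
Bags: B1 = {0, 2, 4, 8}  B2 = {2, 4, 6, 8}  B3 = {2, 6, 7, 8}  B4 = {5, 6, 7, 8}  B5 = {1, 5, 6, 7}  B6 = {1, 3, 5, 7}
Tree: B1–B2, B2–B3, B3–B4, B4–B5, B5–B6

Every bag has size at most 4, so the width is 4 − 1 = 3 and tw(G) ≤ 3. For the lower bound: the 4 vertex sets {0,2,4}, {8}, {6}, {1,3,5,7} are disjoint, each induces a connected subgraph, and every pair is joined by at least one edge of G. Contracting each set to a single vertex therefore yields K_{4} as a minor, and since treewidth is minor-monotone, tw(G) ≥ tw(K_{4}) = 3. Hence tw(G) = 3 exactly.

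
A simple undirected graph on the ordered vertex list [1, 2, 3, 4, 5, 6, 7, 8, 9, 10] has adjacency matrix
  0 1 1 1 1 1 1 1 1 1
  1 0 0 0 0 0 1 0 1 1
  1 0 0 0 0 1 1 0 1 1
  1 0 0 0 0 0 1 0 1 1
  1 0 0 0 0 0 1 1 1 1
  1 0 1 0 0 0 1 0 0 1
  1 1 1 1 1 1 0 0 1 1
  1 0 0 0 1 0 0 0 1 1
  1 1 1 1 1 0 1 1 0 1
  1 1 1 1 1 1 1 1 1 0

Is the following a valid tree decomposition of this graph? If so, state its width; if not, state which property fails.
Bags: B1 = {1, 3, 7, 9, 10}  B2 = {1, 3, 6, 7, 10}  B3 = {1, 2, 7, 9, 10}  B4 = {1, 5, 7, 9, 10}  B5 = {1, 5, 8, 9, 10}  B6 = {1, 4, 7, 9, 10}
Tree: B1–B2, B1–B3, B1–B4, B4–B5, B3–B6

Yes; width 4.

Checking the three conditions: (i) the bags cover all of {1, 2, 3, 4, 5, 6, 7, 8, 9, 10}; (ii) for each edge, some bag contains both endpoints; (iii) the bags containing any fixed vertex form a subtree. All hold, so the decomposition is valid with width 5 − 1 = 4.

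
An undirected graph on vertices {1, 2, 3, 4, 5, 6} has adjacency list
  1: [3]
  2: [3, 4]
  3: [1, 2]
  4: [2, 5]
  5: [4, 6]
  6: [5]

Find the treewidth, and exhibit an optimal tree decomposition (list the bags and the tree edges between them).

Each bag holds 2 vertices, so the decomposition has width 1, which upper-bounds the treewidth. Any graph with an edge has treewidth ≥ 1, and G has the edge 1–3. Therefore the treewidth is 1.

Treewidth 1.
Bags: B1 = {1, 3}  B2 = {2, 3}  B3 = {2, 4}  B4 = {4, 5}  B5 = {5, 6}
Tree: B1–B2, B2–B3, B3–B4, B4–B5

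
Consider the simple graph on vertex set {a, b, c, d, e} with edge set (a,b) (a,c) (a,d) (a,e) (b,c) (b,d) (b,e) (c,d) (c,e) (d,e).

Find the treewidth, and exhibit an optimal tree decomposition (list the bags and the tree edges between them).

Treewidth 4.
Bags: B1 = {a, b, c, d, e}
Tree: (single bag)

A single bag containing all 5 vertices is trivially a valid decomposition of width 4. On the other hand G contains the 5-clique {a, b, c, d, e}. A clique must lie in a single bag of any decomposition, so no decomposition can have width below 4. Therefore the treewidth is 4.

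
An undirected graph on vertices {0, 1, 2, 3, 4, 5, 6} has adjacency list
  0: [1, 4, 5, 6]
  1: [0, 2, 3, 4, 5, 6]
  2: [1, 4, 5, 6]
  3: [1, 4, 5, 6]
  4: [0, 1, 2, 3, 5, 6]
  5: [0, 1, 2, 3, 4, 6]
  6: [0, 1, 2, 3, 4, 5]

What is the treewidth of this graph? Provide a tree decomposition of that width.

Treewidth 4.
One such decomposition:
Bags: B1 = {1, 2, 4, 5, 6}  B2 = {0, 1, 4, 5, 6}  B3 = {1, 3, 4, 5, 6}
Tree: B1–B2, B1–B3

Every bag has size at most 5, so the width is 5 − 1 = 4 and tw(G) ≤ 4. On the other hand G contains the 5-clique {0, 1, 4, 5, 6}. A clique must lie in a single bag of any decomposition, so no decomposition can have width below 4. Therefore the treewidth is 4.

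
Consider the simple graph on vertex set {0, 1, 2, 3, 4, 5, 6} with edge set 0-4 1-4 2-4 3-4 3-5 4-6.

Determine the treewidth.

1

A width-1 tree decomposition is:
Bags: B1 = {0, 4}  B2 = {3, 4}  B3 = {2, 4}  B4 = {4, 6}  B5 = {3, 5}  B6 = {1, 4}
Tree: B1–B2, B1–B3, B2–B4, B2–B5, B3–B6
Each bag holds 2 vertices, so the decomposition has width 1, which upper-bounds the treewidth. Since G has at least one edge (e.g. 0–4), it is not an edgeless graph, so tw(G) ≥ 1. Hence tw(G) = 1 exactly.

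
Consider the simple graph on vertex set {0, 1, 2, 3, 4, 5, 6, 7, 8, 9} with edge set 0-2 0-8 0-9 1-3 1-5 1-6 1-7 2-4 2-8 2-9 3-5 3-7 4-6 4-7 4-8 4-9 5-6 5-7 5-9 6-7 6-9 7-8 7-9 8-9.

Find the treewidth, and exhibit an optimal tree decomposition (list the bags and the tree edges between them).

Each bag holds 4 vertices, so the decomposition has width 3, which upper-bounds the treewidth. On the other hand G contains the 4-clique {0, 2, 8, 9}. A clique must lie in a single bag of any decomposition, so no decomposition can have width below 3. Combining the bounds, tw(G) = 3.

Treewidth 3.
One such decomposition:
Bags: B1 = {4, 6, 7, 9}  B2 = {4, 7, 8, 9}  B3 = {5, 6, 7, 9}  B4 = {2, 4, 8, 9}  B5 = {1, 5, 6, 7}  B6 = {1, 3, 5, 7}  B7 = {0, 2, 8, 9}
Tree: B1–B2, B1–B3, B2–B4, B3–B5, B5–B6, B4–B7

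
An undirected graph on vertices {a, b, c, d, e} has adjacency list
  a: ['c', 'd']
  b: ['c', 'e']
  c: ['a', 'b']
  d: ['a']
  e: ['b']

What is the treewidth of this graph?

A width-1 tree decomposition is:
Bags: B1 = {a, d}  B2 = {a, c}  B3 = {b, c}  B4 = {b, e}
Tree: B1–B2, B2–B3, B3–B4
Each bag holds 2 vertices, so the decomposition has width 1, which upper-bounds the treewidth. G has an edge, so its treewidth is at least 1. Therefore the treewidth is 1.

1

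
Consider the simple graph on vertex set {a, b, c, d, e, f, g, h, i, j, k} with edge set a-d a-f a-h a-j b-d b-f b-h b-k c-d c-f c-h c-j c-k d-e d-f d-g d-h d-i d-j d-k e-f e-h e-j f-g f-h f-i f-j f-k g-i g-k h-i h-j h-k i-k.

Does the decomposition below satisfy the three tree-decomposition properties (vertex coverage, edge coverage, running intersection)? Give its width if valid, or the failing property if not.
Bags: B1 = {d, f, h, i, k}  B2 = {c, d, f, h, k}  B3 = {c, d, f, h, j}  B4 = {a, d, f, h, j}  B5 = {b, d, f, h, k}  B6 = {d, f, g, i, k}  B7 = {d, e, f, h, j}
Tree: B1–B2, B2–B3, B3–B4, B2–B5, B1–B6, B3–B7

Checking the three conditions: (i) the bags cover all of {a, b, c, d, e, f, g, h, i, j, k}; (ii) for each edge, some bag contains both endpoints; (iii) the bags containing any fixed vertex form a subtree. All hold, so the decomposition is valid with width 5 − 1 = 4.

Yes; width 4.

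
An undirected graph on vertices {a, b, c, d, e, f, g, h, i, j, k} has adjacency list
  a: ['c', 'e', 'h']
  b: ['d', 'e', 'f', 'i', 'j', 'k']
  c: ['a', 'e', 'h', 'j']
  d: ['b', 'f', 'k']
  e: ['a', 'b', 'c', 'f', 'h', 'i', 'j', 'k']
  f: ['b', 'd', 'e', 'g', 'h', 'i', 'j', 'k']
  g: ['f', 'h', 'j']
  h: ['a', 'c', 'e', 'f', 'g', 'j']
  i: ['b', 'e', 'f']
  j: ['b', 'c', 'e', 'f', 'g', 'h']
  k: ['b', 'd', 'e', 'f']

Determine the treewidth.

A width-3 tree decomposition is:
Bags: B1 = {b, e, f, j}  B2 = {e, f, h, j}  B3 = {b, e, f, i}  B4 = {c, e, h, j}  B5 = {b, e, f, k}  B6 = {b, d, f, k}  B7 = {a, c, e, h}  B8 = {f, g, h, j}
Tree: B1–B2, B1–B3, B2–B4, B3–B5, B5–B6, B4–B7, B2–B8
Every bag has size at most 4, so the width is 4 − 1 = 3 and tw(G) ≤ 3. For the lower bound, the 4 vertices {a, c, e, h} are pairwise adjacent, and any tree decomposition puts a clique entirely inside one bag — forcing width ≥ 3. Combining the bounds, tw(G) = 3.

3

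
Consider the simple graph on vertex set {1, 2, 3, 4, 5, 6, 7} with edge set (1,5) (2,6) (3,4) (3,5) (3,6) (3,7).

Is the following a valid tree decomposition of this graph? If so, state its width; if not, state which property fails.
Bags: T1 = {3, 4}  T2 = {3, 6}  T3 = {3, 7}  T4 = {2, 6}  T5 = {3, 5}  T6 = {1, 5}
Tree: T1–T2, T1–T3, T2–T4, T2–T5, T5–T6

Every vertex of G appears in some bag (union = {1, 2, 3, 4, 5, 6, 7}); every edge is covered by a bag; and for each vertex v the set of bags containing v is connected in the bag tree. The decomposition is therefore valid. The largest bag has 2 vertices, so the width is 1.

Yes; width 1.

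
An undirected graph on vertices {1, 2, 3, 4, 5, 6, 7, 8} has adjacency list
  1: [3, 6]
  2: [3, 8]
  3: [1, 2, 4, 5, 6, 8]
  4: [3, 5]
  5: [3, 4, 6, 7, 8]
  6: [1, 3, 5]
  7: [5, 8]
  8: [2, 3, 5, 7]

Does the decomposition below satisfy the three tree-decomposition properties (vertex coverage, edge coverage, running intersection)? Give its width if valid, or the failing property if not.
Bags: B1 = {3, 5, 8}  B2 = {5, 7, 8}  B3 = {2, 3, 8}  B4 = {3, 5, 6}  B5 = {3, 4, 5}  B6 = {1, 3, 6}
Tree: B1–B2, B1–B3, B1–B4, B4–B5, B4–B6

Vertex coverage: the bags together contain {1, 2, 3, 4, 5, 6, 7, 8}, the full vertex set. Edge coverage: each edge of G has both endpoints in at least one bag. Running intersection: for every vertex, the bags containing it form a connected subtree. All three properties hold, so this is a valid tree decomposition of width max|bag| − 1 = 2, and hence tw(G) ≤ 2.

Yes; width 2.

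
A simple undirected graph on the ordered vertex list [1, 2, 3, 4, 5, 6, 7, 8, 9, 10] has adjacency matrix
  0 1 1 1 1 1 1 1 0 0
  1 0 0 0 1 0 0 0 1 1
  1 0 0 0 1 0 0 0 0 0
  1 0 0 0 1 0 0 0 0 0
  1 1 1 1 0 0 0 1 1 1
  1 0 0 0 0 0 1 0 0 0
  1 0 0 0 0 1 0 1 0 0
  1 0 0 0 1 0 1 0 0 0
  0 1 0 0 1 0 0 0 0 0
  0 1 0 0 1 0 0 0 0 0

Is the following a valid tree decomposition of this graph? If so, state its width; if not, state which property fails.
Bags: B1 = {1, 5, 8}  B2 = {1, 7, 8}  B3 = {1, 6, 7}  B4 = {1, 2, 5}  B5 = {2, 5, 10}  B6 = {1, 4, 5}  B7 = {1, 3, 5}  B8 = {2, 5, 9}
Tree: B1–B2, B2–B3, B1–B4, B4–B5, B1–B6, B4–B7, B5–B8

Yes; width 2.

Every vertex of G appears in some bag (union = {1, 2, 3, 4, 5, 6, 7, 8, 9, 10}); every edge is covered by a bag; and for each vertex v the set of bags containing v is connected in the bag tree. The decomposition is therefore valid. The largest bag has 3 vertices, so the width is 2.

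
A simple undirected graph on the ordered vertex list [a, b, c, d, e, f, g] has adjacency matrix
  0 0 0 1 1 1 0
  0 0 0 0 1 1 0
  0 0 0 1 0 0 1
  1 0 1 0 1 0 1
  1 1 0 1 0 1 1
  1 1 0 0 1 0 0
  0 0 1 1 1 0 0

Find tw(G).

A width-2 tree decomposition is:
Bags: B1 = {b, e, f}  B2 = {a, e, f}  B3 = {a, d, e}  B4 = {d, e, g}  B5 = {c, d, g}
Tree: B1–B2, B2–B3, B3–B4, B4–B5
Each bag holds 3 vertices, so the decomposition has width 2, which upper-bounds the treewidth. On the other hand G contains the 3-clique {d, e, g}. A clique must lie in a single bag of any decomposition, so no decomposition can have width below 2. Therefore the treewidth is 2.

2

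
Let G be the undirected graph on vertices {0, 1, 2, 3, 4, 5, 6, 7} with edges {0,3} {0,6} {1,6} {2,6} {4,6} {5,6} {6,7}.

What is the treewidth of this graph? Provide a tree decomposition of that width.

Treewidth 1.
One optimal decomposition is:
Bags: B1 = {1, 6}  B2 = {5, 6}  B3 = {2, 6}  B4 = {0, 6}  B5 = {0, 3}  B6 = {4, 6}  B7 = {6, 7}
Tree: B1–B2, B1–B3, B2–B4, B4–B5, B3–B6, B6–B7

Each bag holds 2 vertices, so the decomposition has width 1, which upper-bounds the treewidth. Since G has at least one edge (e.g. 1–6), it is not an edgeless graph, so tw(G) ≥ 1. Hence tw(G) = 1 exactly.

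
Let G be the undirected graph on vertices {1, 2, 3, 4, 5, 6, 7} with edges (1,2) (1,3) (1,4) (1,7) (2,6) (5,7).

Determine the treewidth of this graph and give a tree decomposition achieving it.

Each bag holds 2 vertices, so the decomposition has width 1, which upper-bounds the treewidth. Any graph with an edge has treewidth ≥ 1, and G has the edge 3–1. The upper and lower bounds meet at 1, so that is the treewidth.

Treewidth 1.
Bags: B1 = {1, 3}  B2 = {1, 7}  B3 = {1, 4}  B4 = {1, 2}  B5 = {2, 6}  B6 = {5, 7}
Tree: B1–B2, B2–B3, B2–B4, B4–B5, B2–B6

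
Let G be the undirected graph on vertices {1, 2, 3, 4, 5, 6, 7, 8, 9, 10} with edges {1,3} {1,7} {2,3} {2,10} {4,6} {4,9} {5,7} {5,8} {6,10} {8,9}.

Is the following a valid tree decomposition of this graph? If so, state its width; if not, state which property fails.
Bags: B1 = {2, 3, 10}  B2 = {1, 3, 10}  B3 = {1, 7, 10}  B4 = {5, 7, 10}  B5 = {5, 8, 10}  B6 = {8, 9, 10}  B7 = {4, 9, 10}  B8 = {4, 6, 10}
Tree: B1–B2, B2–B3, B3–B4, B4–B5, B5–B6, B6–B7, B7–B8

Checking the three conditions: (i) the bags cover all of {1, 2, 3, 4, 5, 6, 7, 8, 9, 10}; (ii) for each edge, some bag contains both endpoints; (iii) the bags containing any fixed vertex form a subtree. All hold, so the decomposition is valid with width 3 − 1 = 2.

Yes; width 2.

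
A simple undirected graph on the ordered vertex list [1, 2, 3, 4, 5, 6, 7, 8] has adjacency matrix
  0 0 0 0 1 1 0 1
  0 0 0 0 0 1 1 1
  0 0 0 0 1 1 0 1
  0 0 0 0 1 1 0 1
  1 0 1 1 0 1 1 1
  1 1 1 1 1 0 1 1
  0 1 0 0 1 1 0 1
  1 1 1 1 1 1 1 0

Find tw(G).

3

A width-3 tree decomposition is:
Bags: B1 = {5, 6, 7, 8}  B2 = {1, 5, 6, 8}  B3 = {3, 5, 6, 8}  B4 = {4, 5, 6, 8}  B5 = {2, 6, 7, 8}
Tree: B1–B2, B2–B3, B1–B4, B1–B5
Every bag has size at most 4, so the width is 4 − 1 = 3 and tw(G) ≤ 3. Conversely, {2, 6, 7, 8} is a clique of size 4, and the vertices of any clique must share a bag in every tree decomposition; so some bag has ≥ 4 vertices and tw(G) ≥ 3. Combining the bounds, tw(G) = 3.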